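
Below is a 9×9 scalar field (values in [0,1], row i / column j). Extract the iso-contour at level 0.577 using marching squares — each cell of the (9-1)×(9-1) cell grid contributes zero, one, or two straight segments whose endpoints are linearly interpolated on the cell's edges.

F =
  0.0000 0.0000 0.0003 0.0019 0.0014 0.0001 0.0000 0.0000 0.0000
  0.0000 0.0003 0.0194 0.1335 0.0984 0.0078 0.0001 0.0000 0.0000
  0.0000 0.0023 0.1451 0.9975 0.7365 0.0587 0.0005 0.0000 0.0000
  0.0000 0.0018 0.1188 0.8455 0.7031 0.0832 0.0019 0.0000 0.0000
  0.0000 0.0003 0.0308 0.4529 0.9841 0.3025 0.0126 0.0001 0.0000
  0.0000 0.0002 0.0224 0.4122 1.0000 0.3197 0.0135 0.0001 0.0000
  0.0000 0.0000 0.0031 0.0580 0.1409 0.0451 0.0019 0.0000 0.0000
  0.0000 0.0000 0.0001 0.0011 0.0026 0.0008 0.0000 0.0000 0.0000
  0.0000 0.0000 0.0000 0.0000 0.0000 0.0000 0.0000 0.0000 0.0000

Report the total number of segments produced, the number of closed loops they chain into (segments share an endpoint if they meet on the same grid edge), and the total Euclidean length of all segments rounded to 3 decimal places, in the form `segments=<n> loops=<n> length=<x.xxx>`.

segments=12 loops=1 length=9.984

cell (1,2): code 0100 → (1.513,3.000)–(2.000,2.507)
cell (1,3): code 1100 → (1.750,4.000)–(1.513,3.000)
cell (1,4): code 1000 → (2.000,4.235)–(1.750,4.000)
cell (2,2): code 0110 → (2.000,2.507)–(3.000,2.631)
cell (2,4): code 1001 → (3.000,4.203)–(2.000,4.235)
cell (3,2): code 0010 → (3.000,2.631)–(3.684,3.000)
cell (3,3): code 0111 → (3.684,3.000)–(4.000,3.234)
cell (3,4): code 1001 → (4.000,4.597)–(3.000,4.203)
cell (4,3): code 0110 → (4.000,3.234)–(5.000,3.280)
cell (4,4): code 1001 → (5.000,4.622)–(4.000,4.597)
cell (5,3): code 0010 → (5.000,3.280)–(5.492,4.000)
cell (5,4): code 0001 → (5.492,4.000)–(5.000,4.622)
total: 12 segments, chained into 1 closed loop(s), length Σ = 9.983695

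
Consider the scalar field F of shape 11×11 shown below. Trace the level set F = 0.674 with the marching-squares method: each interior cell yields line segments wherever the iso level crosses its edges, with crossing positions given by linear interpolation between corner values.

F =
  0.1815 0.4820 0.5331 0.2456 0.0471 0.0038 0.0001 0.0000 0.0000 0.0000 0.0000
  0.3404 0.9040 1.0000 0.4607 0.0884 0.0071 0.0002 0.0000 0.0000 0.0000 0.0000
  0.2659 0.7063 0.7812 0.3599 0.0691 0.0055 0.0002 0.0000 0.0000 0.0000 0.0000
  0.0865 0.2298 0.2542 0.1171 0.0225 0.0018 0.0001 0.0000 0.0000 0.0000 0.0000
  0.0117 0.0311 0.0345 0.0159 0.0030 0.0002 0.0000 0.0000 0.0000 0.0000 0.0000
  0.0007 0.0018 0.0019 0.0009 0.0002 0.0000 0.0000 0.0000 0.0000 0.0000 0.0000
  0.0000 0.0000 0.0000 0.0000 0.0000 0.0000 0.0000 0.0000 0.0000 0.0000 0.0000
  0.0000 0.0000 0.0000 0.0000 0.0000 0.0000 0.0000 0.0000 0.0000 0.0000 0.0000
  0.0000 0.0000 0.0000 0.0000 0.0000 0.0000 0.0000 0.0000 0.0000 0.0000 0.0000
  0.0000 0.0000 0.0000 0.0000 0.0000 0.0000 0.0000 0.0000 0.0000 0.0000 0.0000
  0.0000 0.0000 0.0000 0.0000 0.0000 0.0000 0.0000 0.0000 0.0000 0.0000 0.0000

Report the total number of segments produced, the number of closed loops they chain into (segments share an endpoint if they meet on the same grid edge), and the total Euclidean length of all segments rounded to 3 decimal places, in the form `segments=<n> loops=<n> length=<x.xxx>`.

cell (0,0): code 0100 → (0.455,1.000)–(1.000,0.592)
cell (0,1): code 1100 → (0.302,2.000)–(0.455,1.000)
cell (0,2): code 1000 → (1.000,2.604)–(0.302,2.000)
cell (1,0): code 0110 → (1.000,0.592)–(2.000,0.927)
cell (1,2): code 1001 → (2.000,2.254)–(1.000,2.604)
cell (2,0): code 0010 → (2.000,0.927)–(2.068,1.000)
cell (2,1): code 0011 → (2.068,1.000)–(2.203,2.000)
cell (2,2): code 0001 → (2.203,2.000)–(2.000,2.254)
total: 8 segments, chained into 1 closed loop(s), length Σ = 6.164902

segments=8 loops=1 length=6.165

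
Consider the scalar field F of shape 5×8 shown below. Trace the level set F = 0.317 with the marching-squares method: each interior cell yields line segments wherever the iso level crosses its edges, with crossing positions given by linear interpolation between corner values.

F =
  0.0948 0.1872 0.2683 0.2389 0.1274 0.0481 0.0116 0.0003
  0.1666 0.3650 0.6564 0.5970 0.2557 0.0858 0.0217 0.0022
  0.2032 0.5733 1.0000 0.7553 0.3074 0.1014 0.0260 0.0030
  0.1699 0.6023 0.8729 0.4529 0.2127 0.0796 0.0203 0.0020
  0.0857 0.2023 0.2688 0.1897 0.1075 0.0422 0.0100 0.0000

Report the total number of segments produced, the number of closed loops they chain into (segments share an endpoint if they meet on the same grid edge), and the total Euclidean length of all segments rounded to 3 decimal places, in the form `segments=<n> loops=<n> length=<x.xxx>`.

segments=12 loops=1 length=11.698

cell (0,0): code 0100 → (0.730,1.000)–(1.000,0.758)
cell (0,1): code 1100 → (0.125,2.000)–(0.730,1.000)
cell (0,2): code 1100 → (0.218,3.000)–(0.125,2.000)
cell (0,3): code 1000 → (1.000,3.820)–(0.218,3.000)
cell (1,0): code 0110 → (1.000,0.758)–(2.000,0.307)
cell (1,3): code 1001 → (2.000,3.979)–(1.000,3.820)
cell (2,0): code 0110 → (2.000,0.307)–(3.000,0.340)
cell (2,3): code 1001 → (3.000,3.566)–(2.000,3.979)
cell (3,0): code 0010 → (3.000,0.340)–(3.713,1.000)
cell (3,1): code 0011 → (3.713,1.000)–(3.920,2.000)
cell (3,2): code 0011 → (3.920,2.000)–(3.516,3.000)
cell (3,3): code 0001 → (3.516,3.000)–(3.000,3.566)
total: 12 segments, chained into 1 closed loop(s), length Σ = 11.697561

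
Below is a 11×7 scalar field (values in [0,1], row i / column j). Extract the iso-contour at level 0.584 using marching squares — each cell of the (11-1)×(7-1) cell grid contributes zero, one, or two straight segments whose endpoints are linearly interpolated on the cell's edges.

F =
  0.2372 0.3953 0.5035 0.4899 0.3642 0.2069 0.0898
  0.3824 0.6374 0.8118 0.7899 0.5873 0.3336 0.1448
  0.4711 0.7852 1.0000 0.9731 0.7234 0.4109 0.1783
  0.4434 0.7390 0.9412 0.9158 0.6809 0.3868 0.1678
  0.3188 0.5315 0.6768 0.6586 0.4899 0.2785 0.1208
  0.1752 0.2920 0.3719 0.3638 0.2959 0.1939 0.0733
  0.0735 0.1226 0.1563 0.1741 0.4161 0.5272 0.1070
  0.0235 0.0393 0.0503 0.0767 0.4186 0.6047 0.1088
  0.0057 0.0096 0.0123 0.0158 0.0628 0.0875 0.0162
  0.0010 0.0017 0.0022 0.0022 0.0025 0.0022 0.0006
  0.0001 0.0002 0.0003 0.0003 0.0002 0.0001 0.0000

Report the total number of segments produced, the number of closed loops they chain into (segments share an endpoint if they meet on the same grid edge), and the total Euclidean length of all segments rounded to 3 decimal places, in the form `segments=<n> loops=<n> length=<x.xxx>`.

segments=20 loops=2 length=13.505

cell (0,0): code 0100 → (0.779,1.000)–(1.000,0.791)
cell (0,1): code 1100 → (0.261,2.000)–(0.779,1.000)
cell (0,2): code 1100 → (0.314,3.000)–(0.261,2.000)
cell (0,3): code 1100 → (0.985,4.000)–(0.314,3.000)
cell (0,4): code 1000 → (1.000,4.013)–(0.985,4.000)
cell (1,0): code 0110 → (1.000,0.791)–(2.000,0.359)
cell (1,4): code 1001 → (2.000,4.446)–(1.000,4.013)
cell (2,0): code 0110 → (2.000,0.359)–(3.000,0.476)
cell (2,4): code 1001 → (3.000,4.329)–(2.000,4.446)
cell (3,0): code 0010 → (3.000,0.476)–(3.747,1.000)
cell (3,1): code 0111 → (3.747,1.000)–(4.000,1.361)
cell (3,3): code 1011 → (4.000,3.442)–(3.507,4.000)
cell (3,4): code 0001 → (3.507,4.000)–(3.000,4.329)
cell (4,1): code 0010 → (4.000,1.361)–(4.304,2.000)
cell (4,2): code 0011 → (4.304,2.000)–(4.253,3.000)
cell (4,3): code 0001 → (4.253,3.000)–(4.000,3.442)
cell (6,4): code 0100 → (6.733,5.000)–(7.000,4.889)
cell (6,5): code 1000 → (7.000,5.042)–(6.733,5.000)
cell (7,4): code 0010 → (7.000,4.889)–(7.040,5.000)
cell (7,5): code 0001 → (7.040,5.000)–(7.000,5.042)
total: 20 segments, chained into 2 closed loop(s), length Σ = 13.505283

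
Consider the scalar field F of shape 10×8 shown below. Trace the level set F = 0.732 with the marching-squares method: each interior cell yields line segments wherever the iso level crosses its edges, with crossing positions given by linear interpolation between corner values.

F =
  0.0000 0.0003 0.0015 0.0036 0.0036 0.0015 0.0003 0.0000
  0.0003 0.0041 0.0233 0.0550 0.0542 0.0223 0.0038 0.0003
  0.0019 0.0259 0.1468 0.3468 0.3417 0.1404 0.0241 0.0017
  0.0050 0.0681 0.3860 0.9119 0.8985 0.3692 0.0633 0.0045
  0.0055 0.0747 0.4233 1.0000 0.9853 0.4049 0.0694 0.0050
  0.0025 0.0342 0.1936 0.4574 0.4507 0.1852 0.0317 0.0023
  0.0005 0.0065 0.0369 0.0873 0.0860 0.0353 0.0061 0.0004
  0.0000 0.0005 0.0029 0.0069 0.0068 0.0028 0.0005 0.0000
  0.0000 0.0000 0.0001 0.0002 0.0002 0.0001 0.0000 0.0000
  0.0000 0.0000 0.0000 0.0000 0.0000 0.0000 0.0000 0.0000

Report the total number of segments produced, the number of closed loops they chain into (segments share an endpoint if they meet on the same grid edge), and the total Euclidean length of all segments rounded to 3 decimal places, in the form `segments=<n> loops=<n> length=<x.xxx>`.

cell (2,2): code 0100 → (2.682,3.000)–(3.000,2.658)
cell (2,3): code 1100 → (2.701,4.000)–(2.682,3.000)
cell (2,4): code 1000 → (3.000,4.315)–(2.701,4.000)
cell (3,2): code 0110 → (3.000,2.658)–(4.000,2.535)
cell (3,4): code 1001 → (4.000,4.436)–(3.000,4.315)
cell (4,2): code 0010 → (4.000,2.535)–(4.494,3.000)
cell (4,3): code 0011 → (4.494,3.000)–(4.474,4.000)
cell (4,4): code 0001 → (4.474,4.000)–(4.000,4.436)
total: 8 segments, chained into 1 closed loop(s), length Σ = 6.238937

segments=8 loops=1 length=6.239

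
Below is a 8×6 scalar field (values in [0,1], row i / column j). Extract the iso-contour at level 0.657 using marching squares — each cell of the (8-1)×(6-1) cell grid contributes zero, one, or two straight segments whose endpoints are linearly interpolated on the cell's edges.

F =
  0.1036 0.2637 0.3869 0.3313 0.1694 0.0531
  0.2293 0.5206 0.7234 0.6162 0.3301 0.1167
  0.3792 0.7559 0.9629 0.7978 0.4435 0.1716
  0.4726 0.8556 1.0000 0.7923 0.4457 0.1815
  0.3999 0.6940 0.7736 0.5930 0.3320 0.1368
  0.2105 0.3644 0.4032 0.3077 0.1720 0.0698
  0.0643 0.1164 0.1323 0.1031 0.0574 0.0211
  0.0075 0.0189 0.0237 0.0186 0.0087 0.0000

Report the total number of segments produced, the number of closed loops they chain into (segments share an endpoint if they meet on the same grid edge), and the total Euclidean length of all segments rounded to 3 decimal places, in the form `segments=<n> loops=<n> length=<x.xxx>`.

cell (0,1): code 0100 → (0.803,2.000)–(1.000,1.673)
cell (0,2): code 1000 → (1.000,2.619)–(0.803,2.000)
cell (1,0): code 0100 → (1.580,1.000)–(2.000,0.737)
cell (1,1): code 1110 → (1.000,1.673)–(1.580,1.000)
cell (1,2): code 1101 → (1.225,3.000)–(1.000,2.619)
cell (1,3): code 1000 → (2.000,3.397)–(1.225,3.000)
cell (2,0): code 0110 → (2.000,0.737)–(3.000,0.481)
cell (2,3): code 1001 → (3.000,3.390)–(2.000,3.397)
cell (3,0): code 0110 → (3.000,0.481)–(4.000,0.874)
cell (3,2): code 1011 → (4.000,2.646)–(3.679,3.000)
cell (3,3): code 0001 → (3.679,3.000)–(3.000,3.390)
cell (4,0): code 0010 → (4.000,0.874)–(4.112,1.000)
cell (4,1): code 0011 → (4.112,1.000)–(4.315,2.000)
cell (4,2): code 0001 → (4.315,2.000)–(4.000,2.646)
total: 14 segments, chained into 1 closed loop(s), length Σ = 10.004213

segments=14 loops=1 length=10.004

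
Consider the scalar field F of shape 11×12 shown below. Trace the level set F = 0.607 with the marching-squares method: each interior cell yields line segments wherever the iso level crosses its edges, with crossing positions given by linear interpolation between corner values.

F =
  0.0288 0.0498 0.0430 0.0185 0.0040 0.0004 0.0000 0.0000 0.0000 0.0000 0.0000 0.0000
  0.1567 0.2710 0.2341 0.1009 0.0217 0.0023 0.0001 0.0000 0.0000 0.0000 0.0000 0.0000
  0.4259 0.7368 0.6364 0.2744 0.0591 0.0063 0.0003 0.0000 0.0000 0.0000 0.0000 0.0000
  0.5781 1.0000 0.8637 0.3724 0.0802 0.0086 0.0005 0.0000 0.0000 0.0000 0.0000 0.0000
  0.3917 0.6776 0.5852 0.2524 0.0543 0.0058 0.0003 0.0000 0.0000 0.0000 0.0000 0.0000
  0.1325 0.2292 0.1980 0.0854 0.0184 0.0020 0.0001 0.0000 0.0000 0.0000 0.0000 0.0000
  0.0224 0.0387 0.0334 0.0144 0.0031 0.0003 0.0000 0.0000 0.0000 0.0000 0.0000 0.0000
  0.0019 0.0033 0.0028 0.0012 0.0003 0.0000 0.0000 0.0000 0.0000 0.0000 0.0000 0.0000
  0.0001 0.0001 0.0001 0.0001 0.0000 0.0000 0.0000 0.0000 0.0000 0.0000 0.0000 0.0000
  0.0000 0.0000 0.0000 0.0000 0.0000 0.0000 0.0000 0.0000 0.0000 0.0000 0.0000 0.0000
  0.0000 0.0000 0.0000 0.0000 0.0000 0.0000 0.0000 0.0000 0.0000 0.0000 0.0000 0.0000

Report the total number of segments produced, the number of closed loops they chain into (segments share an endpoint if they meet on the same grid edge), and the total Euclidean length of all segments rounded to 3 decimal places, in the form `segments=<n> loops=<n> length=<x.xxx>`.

cell (1,0): code 0100 → (1.721,1.000)–(2.000,0.583)
cell (1,1): code 1100 → (1.927,2.000)–(1.721,1.000)
cell (1,2): code 1000 → (2.000,2.081)–(1.927,2.000)
cell (2,0): code 0110 → (2.000,0.583)–(3.000,0.068)
cell (2,2): code 1001 → (3.000,2.522)–(2.000,2.081)
cell (3,0): code 0110 → (3.000,0.068)–(4.000,0.753)
cell (3,1): code 1011 → (4.000,1.764)–(3.922,2.000)
cell (3,2): code 0001 → (3.922,2.000)–(3.000,2.522)
cell (4,0): code 0010 → (4.000,0.753)–(4.157,1.000)
cell (4,1): code 0001 → (4.157,1.000)–(4.000,1.764)
total: 10 segments, chained into 1 closed loop(s), length Σ = 7.442467

segments=10 loops=1 length=7.442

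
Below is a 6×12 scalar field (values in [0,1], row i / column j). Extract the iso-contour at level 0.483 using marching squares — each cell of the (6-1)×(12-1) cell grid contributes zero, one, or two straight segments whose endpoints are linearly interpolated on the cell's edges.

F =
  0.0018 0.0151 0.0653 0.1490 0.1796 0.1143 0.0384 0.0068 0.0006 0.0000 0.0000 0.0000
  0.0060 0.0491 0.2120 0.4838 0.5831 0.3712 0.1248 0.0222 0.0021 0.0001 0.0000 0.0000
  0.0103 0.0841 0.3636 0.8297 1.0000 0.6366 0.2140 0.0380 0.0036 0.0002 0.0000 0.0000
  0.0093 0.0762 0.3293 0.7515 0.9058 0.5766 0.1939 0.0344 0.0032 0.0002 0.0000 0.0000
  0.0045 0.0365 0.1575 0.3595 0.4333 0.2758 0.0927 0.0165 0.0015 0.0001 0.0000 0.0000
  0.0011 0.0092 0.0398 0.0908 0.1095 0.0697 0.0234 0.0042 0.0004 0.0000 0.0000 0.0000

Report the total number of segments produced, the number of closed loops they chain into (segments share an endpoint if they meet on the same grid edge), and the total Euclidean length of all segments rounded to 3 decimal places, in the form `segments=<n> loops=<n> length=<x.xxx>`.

cell (0,2): code 0100 → (0.998,3.000)–(1.000,2.997)
cell (0,3): code 1100 → (0.752,4.000)–(0.998,3.000)
cell (0,4): code 1000 → (1.000,4.472)–(0.752,4.000)
cell (1,2): code 0110 → (1.000,2.997)–(2.000,2.256)
cell (1,4): code 1101 → (1.421,5.000)–(1.000,4.472)
cell (1,5): code 1000 → (2.000,5.363)–(1.421,5.000)
cell (2,2): code 0110 → (2.000,2.256)–(3.000,2.364)
cell (2,5): code 1001 → (3.000,5.245)–(2.000,5.363)
cell (3,2): code 0010 → (3.000,2.364)–(3.685,3.000)
cell (3,3): code 0011 → (3.685,3.000)–(3.895,4.000)
cell (3,4): code 0011 → (3.895,4.000)–(3.311,5.000)
cell (3,5): code 0001 → (3.311,5.000)–(3.000,5.245)
total: 12 segments, chained into 1 closed loop(s), length Σ = 9.693153

segments=12 loops=1 length=9.693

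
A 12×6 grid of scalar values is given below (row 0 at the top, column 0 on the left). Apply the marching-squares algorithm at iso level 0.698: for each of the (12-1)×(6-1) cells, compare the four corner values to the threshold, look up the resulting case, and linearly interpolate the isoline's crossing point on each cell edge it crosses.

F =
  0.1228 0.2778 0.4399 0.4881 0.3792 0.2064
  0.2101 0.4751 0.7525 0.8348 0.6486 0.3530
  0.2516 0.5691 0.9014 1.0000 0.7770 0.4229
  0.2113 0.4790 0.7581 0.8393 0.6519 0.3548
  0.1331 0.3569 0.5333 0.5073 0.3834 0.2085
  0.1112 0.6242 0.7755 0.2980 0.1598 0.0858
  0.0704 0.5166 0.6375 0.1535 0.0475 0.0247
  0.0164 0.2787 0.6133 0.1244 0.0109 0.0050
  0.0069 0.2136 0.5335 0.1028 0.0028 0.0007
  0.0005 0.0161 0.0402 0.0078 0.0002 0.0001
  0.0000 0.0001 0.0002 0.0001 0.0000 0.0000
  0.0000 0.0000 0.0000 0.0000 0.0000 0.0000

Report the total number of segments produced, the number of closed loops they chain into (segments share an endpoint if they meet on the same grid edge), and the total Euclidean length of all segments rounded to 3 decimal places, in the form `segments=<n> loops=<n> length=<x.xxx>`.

cell (0,1): code 0100 → (0.826,2.000)–(1.000,1.804)
cell (0,2): code 1100 → (0.605,3.000)–(0.826,2.000)
cell (0,3): code 1000 → (1.000,3.735)–(0.605,3.000)
cell (1,1): code 0110 → (1.000,1.804)–(2.000,1.388)
cell (1,3): code 1101 → (1.385,4.000)–(1.000,3.735)
cell (1,4): code 1000 → (2.000,4.223)–(1.385,4.000)
cell (2,1): code 0110 → (2.000,1.388)–(3.000,1.785)
cell (2,3): code 1011 → (3.000,3.754)–(2.631,4.000)
cell (2,4): code 0001 → (2.631,4.000)–(2.000,4.223)
cell (3,1): code 0010 → (3.000,1.785)–(3.267,2.000)
cell (3,2): code 0011 → (3.267,2.000)–(3.426,3.000)
cell (3,3): code 0001 → (3.426,3.000)–(3.000,3.754)
cell (4,1): code 0100 → (4.680,2.000)–(5.000,1.488)
cell (4,2): code 1000 → (5.000,2.162)–(4.680,2.000)
cell (5,1): code 0010 → (5.000,1.488)–(5.562,2.000)
cell (5,2): code 0001 → (5.562,2.000)–(5.000,2.162)
total: 16 segments, chained into 2 closed loop(s), length Σ = 11.042967

segments=16 loops=2 length=11.043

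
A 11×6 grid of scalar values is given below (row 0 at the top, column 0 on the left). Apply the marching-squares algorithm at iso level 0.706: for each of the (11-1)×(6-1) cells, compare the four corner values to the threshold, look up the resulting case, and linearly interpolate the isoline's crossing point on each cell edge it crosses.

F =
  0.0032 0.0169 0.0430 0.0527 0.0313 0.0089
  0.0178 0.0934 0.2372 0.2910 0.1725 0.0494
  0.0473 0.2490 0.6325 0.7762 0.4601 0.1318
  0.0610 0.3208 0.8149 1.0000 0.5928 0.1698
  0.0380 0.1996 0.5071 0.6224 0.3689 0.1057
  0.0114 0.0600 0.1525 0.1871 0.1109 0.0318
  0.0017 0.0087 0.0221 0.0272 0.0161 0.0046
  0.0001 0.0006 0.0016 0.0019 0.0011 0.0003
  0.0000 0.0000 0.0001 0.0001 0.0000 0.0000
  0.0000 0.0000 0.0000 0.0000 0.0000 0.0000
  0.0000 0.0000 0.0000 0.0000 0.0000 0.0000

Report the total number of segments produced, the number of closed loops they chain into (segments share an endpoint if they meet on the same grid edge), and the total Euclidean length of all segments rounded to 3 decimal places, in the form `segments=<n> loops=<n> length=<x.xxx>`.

segments=8 loops=1 length=5.745

cell (1,2): code 0100 → (1.855,3.000)–(2.000,2.511)
cell (1,3): code 1000 → (2.000,3.222)–(1.855,3.000)
cell (2,1): code 0100 → (2.403,2.000)–(3.000,1.780)
cell (2,2): code 1110 → (2.000,2.511)–(2.403,2.000)
cell (2,3): code 1001 → (3.000,3.722)–(2.000,3.222)
cell (3,1): code 0010 → (3.000,1.780)–(3.354,2.000)
cell (3,2): code 0011 → (3.354,2.000)–(3.779,3.000)
cell (3,3): code 0001 → (3.779,3.000)–(3.000,3.722)
total: 8 segments, chained into 1 closed loop(s), length Σ = 5.745279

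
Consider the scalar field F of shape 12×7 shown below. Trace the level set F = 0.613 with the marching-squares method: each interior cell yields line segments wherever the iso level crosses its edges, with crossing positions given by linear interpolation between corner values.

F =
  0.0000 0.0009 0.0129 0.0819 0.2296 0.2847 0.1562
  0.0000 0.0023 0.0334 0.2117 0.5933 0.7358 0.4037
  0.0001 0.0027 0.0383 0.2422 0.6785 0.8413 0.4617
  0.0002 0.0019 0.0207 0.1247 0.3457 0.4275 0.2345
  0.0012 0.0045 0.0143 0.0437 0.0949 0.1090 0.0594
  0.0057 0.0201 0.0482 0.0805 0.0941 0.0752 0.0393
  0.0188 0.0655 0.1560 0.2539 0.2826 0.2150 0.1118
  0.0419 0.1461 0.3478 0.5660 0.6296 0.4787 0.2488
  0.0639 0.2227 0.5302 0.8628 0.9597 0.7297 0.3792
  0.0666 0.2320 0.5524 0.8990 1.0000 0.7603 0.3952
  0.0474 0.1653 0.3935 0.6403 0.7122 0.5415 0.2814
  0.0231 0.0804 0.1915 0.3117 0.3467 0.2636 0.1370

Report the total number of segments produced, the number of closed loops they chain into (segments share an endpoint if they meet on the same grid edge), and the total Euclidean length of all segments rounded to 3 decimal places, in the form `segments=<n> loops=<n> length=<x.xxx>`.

segments=22 loops=2 length=15.794

cell (0,4): code 0100 → (0.728,5.000)–(1.000,4.138)
cell (0,5): code 1000 → (1.000,5.370)–(0.728,5.000)
cell (1,3): code 0100 → (1.231,4.000)–(2.000,3.850)
cell (1,4): code 1110 → (1.000,4.138)–(1.231,4.000)
cell (1,5): code 1001 → (2.000,5.601)–(1.000,5.370)
cell (2,3): code 0010 → (2.000,3.850)–(2.197,4.000)
cell (2,4): code 0011 → (2.197,4.000)–(2.552,5.000)
cell (2,5): code 0001 → (2.552,5.000)–(2.000,5.601)
cell (6,3): code 0100 → (6.952,4.000)–(7.000,3.739)
cell (6,4): code 1000 → (7.000,4.110)–(6.952,4.000)
cell (7,2): code 0100 → (7.158,3.000)–(8.000,2.249)
cell (7,3): code 1110 → (7.000,3.739)–(7.158,3.000)
cell (7,4): code 1101 → (7.535,5.000)–(7.000,4.110)
cell (7,5): code 1000 → (8.000,5.333)–(7.535,5.000)
cell (8,2): code 0110 → (8.000,2.249)–(9.000,2.175)
cell (8,5): code 1001 → (9.000,5.403)–(8.000,5.333)
cell (9,2): code 0110 → (9.000,2.175)–(10.000,2.889)
cell (9,4): code 1011 → (10.000,4.581)–(9.673,5.000)
cell (9,5): code 0001 → (9.673,5.000)–(9.000,5.403)
cell (10,2): code 0010 → (10.000,2.889)–(10.083,3.000)
cell (10,3): code 0011 → (10.083,3.000)–(10.271,4.000)
cell (10,4): code 0001 → (10.271,4.000)–(10.000,4.581)
total: 22 segments, chained into 2 closed loop(s), length Σ = 15.793989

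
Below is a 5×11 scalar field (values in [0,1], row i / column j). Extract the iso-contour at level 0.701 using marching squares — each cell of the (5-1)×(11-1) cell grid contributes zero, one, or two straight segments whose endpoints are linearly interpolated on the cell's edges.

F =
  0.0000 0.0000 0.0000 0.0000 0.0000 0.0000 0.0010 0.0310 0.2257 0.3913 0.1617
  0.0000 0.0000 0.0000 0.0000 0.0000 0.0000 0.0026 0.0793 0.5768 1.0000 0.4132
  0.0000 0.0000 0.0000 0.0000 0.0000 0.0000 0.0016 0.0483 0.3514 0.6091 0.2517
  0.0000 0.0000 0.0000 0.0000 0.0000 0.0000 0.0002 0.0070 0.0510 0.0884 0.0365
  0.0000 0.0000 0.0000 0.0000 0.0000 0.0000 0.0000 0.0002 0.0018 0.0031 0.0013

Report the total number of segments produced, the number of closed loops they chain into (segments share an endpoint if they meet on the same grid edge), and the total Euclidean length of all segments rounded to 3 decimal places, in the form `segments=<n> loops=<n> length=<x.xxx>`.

segments=4 loops=1 length=3.529

cell (0,8): code 0100 → (0.509,9.000)–(1.000,8.293)
cell (0,9): code 1000 → (1.000,9.510)–(0.509,9.000)
cell (1,8): code 0010 → (1.000,8.293)–(1.765,9.000)
cell (1,9): code 0001 → (1.765,9.000)–(1.000,9.510)
total: 4 segments, chained into 1 closed loop(s), length Σ = 3.528611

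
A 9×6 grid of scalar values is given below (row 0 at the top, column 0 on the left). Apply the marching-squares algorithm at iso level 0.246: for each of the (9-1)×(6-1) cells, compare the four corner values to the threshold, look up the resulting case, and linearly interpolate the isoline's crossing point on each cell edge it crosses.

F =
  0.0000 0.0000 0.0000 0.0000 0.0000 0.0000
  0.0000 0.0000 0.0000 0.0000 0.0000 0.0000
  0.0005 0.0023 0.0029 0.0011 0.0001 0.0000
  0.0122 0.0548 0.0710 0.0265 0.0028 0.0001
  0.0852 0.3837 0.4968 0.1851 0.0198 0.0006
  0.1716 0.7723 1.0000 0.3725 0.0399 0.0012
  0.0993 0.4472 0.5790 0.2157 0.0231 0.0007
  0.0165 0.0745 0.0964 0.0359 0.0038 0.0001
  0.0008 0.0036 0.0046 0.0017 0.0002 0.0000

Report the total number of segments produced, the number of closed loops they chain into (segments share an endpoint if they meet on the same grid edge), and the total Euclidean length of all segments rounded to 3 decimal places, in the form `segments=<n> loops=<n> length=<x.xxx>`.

cell (3,0): code 0100 → (3.581,1.000)–(4.000,0.539)
cell (3,1): code 1100 → (3.411,2.000)–(3.581,1.000)
cell (3,2): code 1000 → (4.000,2.805)–(3.411,2.000)
cell (4,0): code 0110 → (4.000,0.539)–(5.000,0.124)
cell (4,2): code 1101 → (4.325,3.000)–(4.000,2.805)
cell (4,3): code 1000 → (5.000,3.380)–(4.325,3.000)
cell (5,0): code 0110 → (5.000,0.124)–(6.000,0.422)
cell (5,2): code 1011 → (6.000,2.917)–(5.807,3.000)
cell (5,3): code 0001 → (5.807,3.000)–(5.000,3.380)
cell (6,0): code 0010 → (6.000,0.422)–(6.540,1.000)
cell (6,1): code 0011 → (6.540,1.000)–(6.690,2.000)
cell (6,2): code 0001 → (6.690,2.000)–(6.000,2.917)
total: 12 segments, chained into 1 closed loop(s), length Σ = 9.966584

segments=12 loops=1 length=9.967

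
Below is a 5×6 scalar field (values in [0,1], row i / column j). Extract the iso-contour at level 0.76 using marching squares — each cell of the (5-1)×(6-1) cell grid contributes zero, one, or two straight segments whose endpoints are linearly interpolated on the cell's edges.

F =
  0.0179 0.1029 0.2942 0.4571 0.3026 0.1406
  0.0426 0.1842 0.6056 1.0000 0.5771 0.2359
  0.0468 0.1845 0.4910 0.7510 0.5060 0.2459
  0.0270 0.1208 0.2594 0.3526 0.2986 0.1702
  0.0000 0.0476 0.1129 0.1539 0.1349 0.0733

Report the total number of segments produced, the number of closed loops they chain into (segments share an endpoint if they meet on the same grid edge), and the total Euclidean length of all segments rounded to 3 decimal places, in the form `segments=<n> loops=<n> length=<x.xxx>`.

cell (0,2): code 0100 → (0.558,3.000)–(1.000,2.391)
cell (0,3): code 1000 → (1.000,3.568)–(0.558,3.000)
cell (1,2): code 0010 → (1.000,2.391)–(1.964,3.000)
cell (1,3): code 0001 → (1.964,3.000)–(1.000,3.568)
total: 4 segments, chained into 1 closed loop(s), length Σ = 3.729909

segments=4 loops=1 length=3.730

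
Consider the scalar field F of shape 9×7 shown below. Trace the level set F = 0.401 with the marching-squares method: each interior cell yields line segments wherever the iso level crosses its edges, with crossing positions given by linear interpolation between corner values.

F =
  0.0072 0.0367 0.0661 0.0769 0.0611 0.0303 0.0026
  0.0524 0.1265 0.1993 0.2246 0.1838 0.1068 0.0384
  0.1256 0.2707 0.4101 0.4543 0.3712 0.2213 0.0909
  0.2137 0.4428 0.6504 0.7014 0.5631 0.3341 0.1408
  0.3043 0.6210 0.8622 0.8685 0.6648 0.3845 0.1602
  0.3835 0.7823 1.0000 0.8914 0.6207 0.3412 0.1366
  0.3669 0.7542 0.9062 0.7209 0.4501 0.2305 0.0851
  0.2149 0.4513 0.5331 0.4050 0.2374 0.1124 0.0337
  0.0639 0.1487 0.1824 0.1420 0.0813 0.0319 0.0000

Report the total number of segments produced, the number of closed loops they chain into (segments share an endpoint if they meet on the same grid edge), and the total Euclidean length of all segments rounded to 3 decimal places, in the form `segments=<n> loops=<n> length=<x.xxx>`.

cell (1,1): code 0100 → (1.957,2.000)–(2.000,1.935)
cell (1,2): code 1100 → (1.768,3.000)–(1.957,2.000)
cell (1,3): code 1000 → (2.000,3.641)–(1.768,3.000)
cell (2,0): code 0100 → (2.757,1.000)–(3.000,0.818)
cell (2,1): code 1110 → (2.000,1.935)–(2.757,1.000)
cell (2,3): code 1101 → (2.155,4.000)–(2.000,3.641)
cell (2,4): code 1000 → (3.000,4.708)–(2.155,4.000)
cell (3,0): code 0110 → (3.000,0.818)–(4.000,0.305)
cell (3,4): code 1001 → (4.000,4.941)–(3.000,4.708)
cell (4,0): code 0110 → (4.000,0.305)–(5.000,0.044)
cell (4,4): code 1001 → (5.000,4.786)–(4.000,4.941)
cell (5,0): code 0110 → (5.000,0.044)–(6.000,0.088)
cell (5,4): code 1001 → (6.000,4.224)–(5.000,4.786)
cell (6,0): code 0110 → (6.000,0.088)–(7.000,0.787)
cell (6,3): code 1011 → (7.000,3.024)–(6.231,4.000)
cell (6,4): code 0001 → (6.231,4.000)–(6.000,4.224)
cell (7,0): code 0010 → (7.000,0.787)–(7.166,1.000)
cell (7,1): code 0011 → (7.166,1.000)–(7.377,2.000)
cell (7,2): code 0011 → (7.377,2.000)–(7.015,3.000)
cell (7,3): code 0001 → (7.015,3.000)–(7.000,3.024)
total: 20 segments, chained into 1 closed loop(s), length Σ = 16.289672

segments=20 loops=1 length=16.290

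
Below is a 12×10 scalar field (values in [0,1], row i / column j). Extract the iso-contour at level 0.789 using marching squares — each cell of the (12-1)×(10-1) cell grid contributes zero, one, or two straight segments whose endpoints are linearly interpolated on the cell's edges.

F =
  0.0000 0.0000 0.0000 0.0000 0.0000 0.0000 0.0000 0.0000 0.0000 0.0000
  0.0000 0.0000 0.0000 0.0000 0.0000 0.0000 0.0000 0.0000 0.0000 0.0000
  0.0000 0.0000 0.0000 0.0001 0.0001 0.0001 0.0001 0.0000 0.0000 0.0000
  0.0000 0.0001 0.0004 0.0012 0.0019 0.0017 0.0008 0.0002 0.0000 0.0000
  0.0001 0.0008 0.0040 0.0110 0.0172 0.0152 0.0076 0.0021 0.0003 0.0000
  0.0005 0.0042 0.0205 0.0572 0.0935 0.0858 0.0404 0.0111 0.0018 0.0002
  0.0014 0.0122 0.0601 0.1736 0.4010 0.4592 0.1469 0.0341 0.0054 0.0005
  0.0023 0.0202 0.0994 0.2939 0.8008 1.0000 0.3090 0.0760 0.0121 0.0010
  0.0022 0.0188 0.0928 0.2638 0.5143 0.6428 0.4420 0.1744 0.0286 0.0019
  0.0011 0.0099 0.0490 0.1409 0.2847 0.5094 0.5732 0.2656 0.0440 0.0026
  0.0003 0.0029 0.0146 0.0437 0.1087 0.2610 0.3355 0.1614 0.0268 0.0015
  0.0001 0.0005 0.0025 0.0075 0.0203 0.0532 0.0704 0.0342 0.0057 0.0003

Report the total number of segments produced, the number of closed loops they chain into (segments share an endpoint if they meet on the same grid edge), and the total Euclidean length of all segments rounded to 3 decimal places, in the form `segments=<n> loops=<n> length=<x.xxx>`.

cell (6,3): code 0100 → (6.970,4.000)–(7.000,3.977)
cell (6,4): code 1100 → (6.610,5.000)–(6.970,4.000)
cell (6,5): code 1000 → (7.000,5.305)–(6.610,5.000)
cell (7,3): code 0010 → (7.000,3.977)–(7.041,4.000)
cell (7,4): code 0011 → (7.041,4.000)–(7.591,5.000)
cell (7,5): code 0001 → (7.591,5.000)–(7.000,5.305)
total: 6 segments, chained into 1 closed loop(s), length Σ = 3.449395

segments=6 loops=1 length=3.449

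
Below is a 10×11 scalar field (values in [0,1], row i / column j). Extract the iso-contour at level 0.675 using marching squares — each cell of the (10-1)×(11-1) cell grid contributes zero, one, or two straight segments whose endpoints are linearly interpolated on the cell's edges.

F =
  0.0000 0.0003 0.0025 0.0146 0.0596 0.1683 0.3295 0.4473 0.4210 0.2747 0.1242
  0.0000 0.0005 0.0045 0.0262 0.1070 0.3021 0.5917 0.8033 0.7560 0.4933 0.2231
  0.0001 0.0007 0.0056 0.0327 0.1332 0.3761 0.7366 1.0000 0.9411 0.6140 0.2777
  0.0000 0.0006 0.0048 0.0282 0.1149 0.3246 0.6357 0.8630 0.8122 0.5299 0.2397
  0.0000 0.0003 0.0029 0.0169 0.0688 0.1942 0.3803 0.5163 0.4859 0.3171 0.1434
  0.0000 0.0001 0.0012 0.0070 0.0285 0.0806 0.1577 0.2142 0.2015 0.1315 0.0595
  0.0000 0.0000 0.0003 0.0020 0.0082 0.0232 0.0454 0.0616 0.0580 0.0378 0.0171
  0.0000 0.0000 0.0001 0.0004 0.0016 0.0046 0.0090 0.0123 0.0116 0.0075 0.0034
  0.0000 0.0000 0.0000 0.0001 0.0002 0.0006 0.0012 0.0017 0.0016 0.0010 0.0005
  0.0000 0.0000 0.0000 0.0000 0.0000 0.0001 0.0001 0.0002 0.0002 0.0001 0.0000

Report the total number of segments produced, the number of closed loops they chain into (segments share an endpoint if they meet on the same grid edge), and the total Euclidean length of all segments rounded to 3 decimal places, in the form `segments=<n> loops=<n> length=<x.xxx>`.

segments=12 loops=1 length=9.131

cell (0,6): code 0100 → (0.640,7.000)–(1.000,6.394)
cell (0,7): code 1100 → (0.758,8.000)–(0.640,7.000)
cell (0,8): code 1000 → (1.000,8.308)–(0.758,8.000)
cell (1,5): code 0100 → (1.575,6.000)–(2.000,5.829)
cell (1,6): code 1110 → (1.000,6.394)–(1.575,6.000)
cell (1,8): code 1001 → (2.000,8.814)–(1.000,8.308)
cell (2,5): code 0010 → (2.000,5.829)–(2.611,6.000)
cell (2,6): code 0111 → (2.611,6.000)–(3.000,6.173)
cell (2,8): code 1001 → (3.000,8.486)–(2.000,8.814)
cell (3,6): code 0010 → (3.000,6.173)–(3.542,7.000)
cell (3,7): code 0011 → (3.542,7.000)–(3.420,8.000)
cell (3,8): code 0001 → (3.420,8.000)–(3.000,8.486)
total: 12 segments, chained into 1 closed loop(s), length Σ = 9.130905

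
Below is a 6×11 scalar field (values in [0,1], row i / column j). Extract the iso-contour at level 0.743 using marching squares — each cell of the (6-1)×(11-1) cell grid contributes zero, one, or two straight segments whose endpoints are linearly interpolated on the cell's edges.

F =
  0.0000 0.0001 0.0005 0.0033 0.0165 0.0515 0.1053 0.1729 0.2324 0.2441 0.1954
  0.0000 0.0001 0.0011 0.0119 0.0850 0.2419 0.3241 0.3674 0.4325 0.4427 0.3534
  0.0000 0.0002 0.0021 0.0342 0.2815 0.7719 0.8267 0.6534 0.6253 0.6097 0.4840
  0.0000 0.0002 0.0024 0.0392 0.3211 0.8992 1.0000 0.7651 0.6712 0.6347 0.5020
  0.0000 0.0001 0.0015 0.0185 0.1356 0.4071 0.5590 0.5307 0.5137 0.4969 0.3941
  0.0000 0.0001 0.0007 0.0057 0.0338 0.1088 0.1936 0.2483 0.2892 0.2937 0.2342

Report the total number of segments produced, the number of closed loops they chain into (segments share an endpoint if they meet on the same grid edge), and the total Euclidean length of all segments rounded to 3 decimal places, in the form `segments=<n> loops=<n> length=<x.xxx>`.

segments=10 loops=1 length=6.699

cell (1,4): code 0100 → (1.945,5.000)–(2.000,4.941)
cell (1,5): code 1100 → (1.833,6.000)–(1.945,5.000)
cell (1,6): code 1000 → (2.000,6.483)–(1.833,6.000)
cell (2,4): code 0110 → (2.000,4.941)–(3.000,4.730)
cell (2,6): code 1101 → (2.802,7.000)–(2.000,6.483)
cell (2,7): code 1000 → (3.000,7.235)–(2.802,7.000)
cell (3,4): code 0010 → (3.000,4.730)–(3.317,5.000)
cell (3,5): code 0011 → (3.317,5.000)–(3.583,6.000)
cell (3,6): code 0011 → (3.583,6.000)–(3.094,7.000)
cell (3,7): code 0001 → (3.094,7.000)–(3.000,7.235)
total: 10 segments, chained into 1 closed loop(s), length Σ = 6.699222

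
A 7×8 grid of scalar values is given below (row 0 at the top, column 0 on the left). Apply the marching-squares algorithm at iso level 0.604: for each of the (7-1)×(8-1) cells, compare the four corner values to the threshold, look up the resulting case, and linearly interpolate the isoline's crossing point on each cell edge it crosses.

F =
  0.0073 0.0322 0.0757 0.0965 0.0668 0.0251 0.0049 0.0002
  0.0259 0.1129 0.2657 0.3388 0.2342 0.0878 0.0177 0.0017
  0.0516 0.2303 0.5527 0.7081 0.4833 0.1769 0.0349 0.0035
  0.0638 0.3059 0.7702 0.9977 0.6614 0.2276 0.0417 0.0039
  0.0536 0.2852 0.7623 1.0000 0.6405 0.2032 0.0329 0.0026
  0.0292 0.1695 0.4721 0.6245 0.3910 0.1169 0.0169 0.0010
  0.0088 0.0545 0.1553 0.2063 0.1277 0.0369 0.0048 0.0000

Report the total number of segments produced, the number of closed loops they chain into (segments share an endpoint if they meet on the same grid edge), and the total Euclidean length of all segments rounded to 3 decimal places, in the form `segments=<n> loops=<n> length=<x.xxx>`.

cell (1,2): code 0100 → (1.718,3.000)–(2.000,2.330)
cell (1,3): code 1000 → (2.000,3.463)–(1.718,3.000)
cell (2,1): code 0100 → (2.236,2.000)–(3.000,1.642)
cell (2,2): code 1110 → (2.000,2.330)–(2.236,2.000)
cell (2,3): code 1101 → (2.678,4.000)–(2.000,3.463)
cell (2,4): code 1000 → (3.000,4.132)–(2.678,4.000)
cell (3,1): code 0110 → (3.000,1.642)–(4.000,1.668)
cell (3,4): code 1001 → (4.000,4.083)–(3.000,4.132)
cell (4,1): code 0010 → (4.000,1.668)–(4.545,2.000)
cell (4,2): code 0111 → (4.545,2.000)–(5.000,2.865)
cell (4,3): code 1011 → (5.000,3.088)–(4.146,4.000)
cell (4,4): code 0001 → (4.146,4.000)–(4.000,4.083)
cell (5,2): code 0010 → (5.000,2.865)–(5.049,3.000)
cell (5,3): code 0001 → (5.049,3.000)–(5.000,3.088)
total: 14 segments, chained into 1 closed loop(s), length Σ = 9.010566

segments=14 loops=1 length=9.011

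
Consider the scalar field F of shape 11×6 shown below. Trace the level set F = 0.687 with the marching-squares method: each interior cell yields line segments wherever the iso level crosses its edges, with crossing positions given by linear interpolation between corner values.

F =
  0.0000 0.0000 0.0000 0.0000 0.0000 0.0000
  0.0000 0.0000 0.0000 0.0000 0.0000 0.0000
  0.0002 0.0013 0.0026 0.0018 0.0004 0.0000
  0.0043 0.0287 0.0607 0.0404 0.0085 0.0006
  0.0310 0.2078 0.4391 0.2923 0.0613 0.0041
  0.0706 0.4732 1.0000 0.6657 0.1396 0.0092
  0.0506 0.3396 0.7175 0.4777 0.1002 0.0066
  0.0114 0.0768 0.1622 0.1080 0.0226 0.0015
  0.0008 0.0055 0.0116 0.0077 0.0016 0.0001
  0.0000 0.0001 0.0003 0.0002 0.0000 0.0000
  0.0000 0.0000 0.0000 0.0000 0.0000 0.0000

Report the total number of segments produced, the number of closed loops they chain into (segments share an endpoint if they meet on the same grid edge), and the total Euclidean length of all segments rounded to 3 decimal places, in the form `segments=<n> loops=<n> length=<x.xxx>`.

cell (4,1): code 0100 → (4.442,2.000)–(5.000,1.406)
cell (4,2): code 1000 → (5.000,2.936)–(4.442,2.000)
cell (5,1): code 0110 → (5.000,1.406)–(6.000,1.919)
cell (5,2): code 1001 → (6.000,2.127)–(5.000,2.936)
cell (6,1): code 0010 → (6.000,1.919)–(6.055,2.000)
cell (6,2): code 0001 → (6.055,2.000)–(6.000,2.127)
total: 6 segments, chained into 1 closed loop(s), length Σ = 4.551690

segments=6 loops=1 length=4.552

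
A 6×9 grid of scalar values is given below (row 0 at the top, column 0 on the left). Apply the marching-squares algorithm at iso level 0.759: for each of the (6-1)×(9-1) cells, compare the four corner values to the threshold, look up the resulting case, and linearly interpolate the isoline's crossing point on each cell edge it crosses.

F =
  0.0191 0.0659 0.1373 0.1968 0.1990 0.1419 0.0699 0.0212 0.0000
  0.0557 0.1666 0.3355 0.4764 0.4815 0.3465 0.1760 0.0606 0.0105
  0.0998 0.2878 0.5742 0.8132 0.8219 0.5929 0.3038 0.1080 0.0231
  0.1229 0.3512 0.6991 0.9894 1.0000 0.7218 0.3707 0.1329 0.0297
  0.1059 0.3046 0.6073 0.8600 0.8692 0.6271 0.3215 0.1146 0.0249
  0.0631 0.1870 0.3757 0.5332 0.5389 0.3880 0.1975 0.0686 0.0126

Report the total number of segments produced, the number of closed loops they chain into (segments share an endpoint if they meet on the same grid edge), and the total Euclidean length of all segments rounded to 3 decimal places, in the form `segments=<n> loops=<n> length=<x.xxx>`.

segments=10 loops=1 length=8.147

cell (1,2): code 0100 → (1.839,3.000)–(2.000,2.773)
cell (1,3): code 1100 → (1.815,4.000)–(1.839,3.000)
cell (1,4): code 1000 → (2.000,4.275)–(1.815,4.000)
cell (2,2): code 0110 → (2.000,2.773)–(3.000,2.206)
cell (2,4): code 1001 → (3.000,4.866)–(2.000,4.275)
cell (3,2): code 0110 → (3.000,2.206)–(4.000,2.600)
cell (3,4): code 1001 → (4.000,4.455)–(3.000,4.866)
cell (4,2): code 0010 → (4.000,2.600)–(4.309,3.000)
cell (4,3): code 0011 → (4.309,3.000)–(4.334,4.000)
cell (4,4): code 0001 → (4.334,4.000)–(4.000,4.455)
total: 10 segments, chained into 1 closed loop(s), length Σ = 8.146718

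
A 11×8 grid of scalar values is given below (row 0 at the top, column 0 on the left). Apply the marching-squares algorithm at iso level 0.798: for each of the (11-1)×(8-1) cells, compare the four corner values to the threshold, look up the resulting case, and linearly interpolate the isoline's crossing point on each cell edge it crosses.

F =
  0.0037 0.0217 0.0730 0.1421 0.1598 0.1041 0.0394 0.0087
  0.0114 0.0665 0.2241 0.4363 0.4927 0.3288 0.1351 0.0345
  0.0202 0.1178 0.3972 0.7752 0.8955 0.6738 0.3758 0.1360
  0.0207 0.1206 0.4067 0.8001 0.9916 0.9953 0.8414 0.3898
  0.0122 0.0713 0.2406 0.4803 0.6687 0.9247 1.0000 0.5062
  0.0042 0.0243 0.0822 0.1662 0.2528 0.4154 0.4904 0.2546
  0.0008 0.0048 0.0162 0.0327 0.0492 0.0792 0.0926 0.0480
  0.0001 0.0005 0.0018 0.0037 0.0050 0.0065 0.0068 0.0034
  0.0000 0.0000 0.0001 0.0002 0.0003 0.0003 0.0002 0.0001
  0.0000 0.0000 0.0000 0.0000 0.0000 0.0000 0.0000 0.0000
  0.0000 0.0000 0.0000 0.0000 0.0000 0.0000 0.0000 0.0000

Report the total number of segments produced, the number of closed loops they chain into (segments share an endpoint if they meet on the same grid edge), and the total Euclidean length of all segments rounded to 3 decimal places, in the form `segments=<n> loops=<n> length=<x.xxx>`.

segments=14 loops=1 length=9.307

cell (1,3): code 0100 → (1.758,4.000)–(2.000,3.190)
cell (1,4): code 1000 → (2.000,4.440)–(1.758,4.000)
cell (2,2): code 0100 → (2.916,3.000)–(3.000,2.995)
cell (2,3): code 1110 → (2.000,3.190)–(2.916,3.000)
cell (2,4): code 1101 → (2.386,5.000)–(2.000,4.440)
cell (2,5): code 1100 → (2.907,6.000)–(2.386,5.000)
cell (2,6): code 1000 → (3.000,6.096)–(2.907,6.000)
cell (3,2): code 0010 → (3.000,2.995)–(3.007,3.000)
cell (3,3): code 0011 → (3.007,3.000)–(3.600,4.000)
cell (3,4): code 0111 → (3.600,4.000)–(4.000,4.505)
cell (3,6): code 1001 → (4.000,6.409)–(3.000,6.096)
cell (4,4): code 0010 → (4.000,4.505)–(4.249,5.000)
cell (4,5): code 0011 → (4.249,5.000)–(4.396,6.000)
cell (4,6): code 0001 → (4.396,6.000)–(4.000,6.409)
total: 14 segments, chained into 1 closed loop(s), length Σ = 9.306978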